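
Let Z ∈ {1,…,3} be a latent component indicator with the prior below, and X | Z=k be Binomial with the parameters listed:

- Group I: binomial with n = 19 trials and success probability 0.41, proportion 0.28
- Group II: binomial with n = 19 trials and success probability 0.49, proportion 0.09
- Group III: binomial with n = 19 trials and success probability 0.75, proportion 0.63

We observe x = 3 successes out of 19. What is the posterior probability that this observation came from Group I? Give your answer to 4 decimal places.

0.9494

The responsibility of component k is π_k f_k(x) divided by Σ_j π_j f_j(x).
Evaluate each component's likelihood at the observed value:
  p_I = C(19,3)·0.41^3·0.59^16 = 969·0.068921·0.000215592 = 0.0143982
  p_II = C(19,3)·0.49^3·0.51^16 = 969·0.117649·2.0947e-05 = 0.002388
  p_III = C(19,3)·0.75^3·0.25^16 = 969·0.421875·2.32831e-10 = 9.51804e-08
Unnormalised posteriors:
  π_I·p_I = 0.28 × 0.0143982 = 0.00403149
  π_II·p_II = 0.09 × 0.002388 = 0.00021492
  π_III·p_III = 0.63 × 9.51804e-08 = 5.99637e-08
Evidence: 0.00403149 + 0.00021492 + 5.99637e-08 = 0.00424647
P(Group I | x) = 0.00403149 / 0.00424647 ≈ 0.9494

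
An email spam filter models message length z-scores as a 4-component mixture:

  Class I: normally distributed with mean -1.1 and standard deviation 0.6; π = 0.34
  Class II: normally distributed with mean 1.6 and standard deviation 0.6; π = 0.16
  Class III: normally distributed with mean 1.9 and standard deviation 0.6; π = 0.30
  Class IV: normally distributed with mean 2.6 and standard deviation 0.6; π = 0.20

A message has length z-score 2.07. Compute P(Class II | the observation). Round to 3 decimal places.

Posterior ∝ prior × likelihood, so P(k | x) ∝ π_k f_k(x); normalise over all components.
Normal densities:
  f_I = (1/(0.6·√(2π)))·exp(−(2.07−-1.1)²/(2·0.6²)) = 0.664904·exp(-13.95681) = 5.77292e-07
  f_II = (1/(0.6·√(2π)))·exp(−(2.07−1.6)²/(2·0.6²)) = 0.664904·exp(-0.30681) = 0.489232
  f_III = (1/(0.6·√(2π)))·exp(−(2.07−1.9)²/(2·0.6²)) = 0.664904·exp(-0.04014) = 0.638744
  f_IV = (1/(0.6·√(2π)))·exp(−(2.07−2.6)²/(2·0.6²)) = 0.664904·exp(-0.39014) = 0.450115
Multiply by the mixture weights:
  π_I·f_I = 0.34 × 5.77292e-07 = 1.96279e-07
  π_II·f_II = 0.16 × 0.489232 = 0.0782771
  π_III·f_III = 0.30 × 0.638744 = 0.191623
  π_IV·f_IV = 0.20 × 0.450115 = 0.090023
Evidence: 1.96279e-07 + 0.0782771 + 0.191623 + 0.090023 = 0.359923
Responsibility of Class II: 0.0782771 / 0.359923 ≈ 0.217

0.217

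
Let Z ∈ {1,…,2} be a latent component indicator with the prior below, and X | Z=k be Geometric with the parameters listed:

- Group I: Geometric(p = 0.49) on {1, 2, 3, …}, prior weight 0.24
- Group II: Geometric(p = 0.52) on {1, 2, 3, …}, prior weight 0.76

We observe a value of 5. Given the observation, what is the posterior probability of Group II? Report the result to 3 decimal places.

0.725

P(component k | x) = π_k·f_k(x) / marginal(x), where marginal(x) = Σ_j π_j·f_j(x).
Evaluate each component's likelihood at the observed value:
  f_I = 0.49·(1−0.49)^4 = 0.49·0.067652 = 0.0331495
  f_II = 0.52·(1−0.52)^4 = 0.52·0.0530842 = 0.0276038
Prior × likelihood for each component:
  π_I·f_I = 0.24 × 0.0331495 = 0.00795588
  π_II·f_II = 0.76 × 0.0276038 = 0.0209789
Evidence: 0.00795588 + 0.0209789 = 0.0289347
P(Group II | 5) ≈ 0.725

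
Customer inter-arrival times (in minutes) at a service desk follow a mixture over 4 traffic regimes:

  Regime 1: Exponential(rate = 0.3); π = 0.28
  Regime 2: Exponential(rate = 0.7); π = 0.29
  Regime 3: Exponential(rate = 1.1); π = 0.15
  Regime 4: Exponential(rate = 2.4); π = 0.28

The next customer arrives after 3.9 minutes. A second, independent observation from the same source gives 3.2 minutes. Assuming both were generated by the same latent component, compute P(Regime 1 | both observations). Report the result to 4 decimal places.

Apply Bayes' rule: the posterior for each component is proportional to its prior times its likelihood at x.
Since both observations come from the same component, the likelihood for component k is f_k(x₁)·f_k(x₂).
  f_1 = [0.3·e^(−0.3·3.9) = 0.3·e^(−1.1700) = 0.0931101] × [0.114868] = 0.0106954
  f_2 = [0.7·e^(−0.7·3.9) = 0.7·e^(−2.7300) = 0.0456535] × [0.074521] = 0.00340214
  f_3 = [1.1·e^(−1.1·3.9) = 1.1·e^(−4.2900) = 0.0150754] × [0.0325594] = 0.000490846
  f_4 = [2.4·e^(−2.4·3.9) = 2.4·e^(−9.3600) = 0.00020664] × [0.00110874] = 2.2911e-07
Multiply by the mixture weights:
  P(Z=1)·f_1 = 0.28 × 0.0106954 = 0.0029947
  P(Z=2)·f_2 = 0.29 × 0.00340214 = 0.000986621
  P(Z=3)·f_3 = 0.15 × 0.000490846 = 7.36269e-05
  P(Z=4)·f_4 = 0.28 × 2.2911e-07 = 6.41509e-08
Evidence: 0.0029947 + 0.000986621 + 7.36269e-05 + 6.41509e-08 = 0.00405501
P(Regime 1 | x₁,x₂) = 0.0029947 / 0.00405501 ≈ 0.7385

0.7385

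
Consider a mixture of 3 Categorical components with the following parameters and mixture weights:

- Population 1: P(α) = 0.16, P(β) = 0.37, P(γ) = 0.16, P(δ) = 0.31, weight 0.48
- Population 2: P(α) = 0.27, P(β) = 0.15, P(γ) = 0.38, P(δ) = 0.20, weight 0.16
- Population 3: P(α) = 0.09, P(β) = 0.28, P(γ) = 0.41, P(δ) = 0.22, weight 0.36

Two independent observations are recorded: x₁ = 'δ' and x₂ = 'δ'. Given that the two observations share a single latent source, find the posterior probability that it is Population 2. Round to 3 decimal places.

By Bayes' theorem, P(k | x) = P(Z=k) f_k(x) / Σ_j P(Z=j) f_j(x).
Since both observations come from the same component, the likelihood for component k is f_k(x₁)·f_k(x₂).
  L_1 = [0.31] × [0.31] = 0.0961
  L_2 = [0.2] × [0.2] = 0.04
  L_3 = [0.22] × [0.22] = 0.0484
Prior × likelihood for each component:
  P(Z=1)·L_1 = 0.48 × 0.0961 = 0.046128
  P(Z=2)·L_2 = 0.16 × 0.04 = 0.0064
  P(Z=3)·L_3 = 0.36 × 0.0484 = 0.017424
Sum: 0.046128 + 0.0064 + 0.017424 = 0.069952
So the posterior for Population 2 is 0.0064 / 0.069952 ≈ 0.091.

0.091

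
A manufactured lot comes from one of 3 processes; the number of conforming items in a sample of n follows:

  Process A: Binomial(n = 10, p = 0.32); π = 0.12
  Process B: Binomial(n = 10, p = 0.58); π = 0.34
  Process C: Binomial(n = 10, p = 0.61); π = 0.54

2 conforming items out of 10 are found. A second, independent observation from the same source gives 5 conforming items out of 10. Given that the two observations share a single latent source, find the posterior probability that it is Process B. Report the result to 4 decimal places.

By Bayes' theorem, P(k | x) = w_k f_k(x) / Σ_j w_j f_j(x).
Since both observations come from the same component, the likelihood for component k is f_k(x₁)·f_k(x₂).
  f_A = [C(10,2)·0.32^2·0.68^8 = 45·0.1024·0.0457163 = 0.210661] × [0.122941] = 0.0258987
  f_B = [C(10,2)·0.58^2·0.42^8 = 45·0.3364·0.000968265 = 0.0146576] × [0.216166] = 0.00316847
  f_C = [C(10,2)·0.61^2·0.39^8 = 45·0.3721·0.000535201 = 0.00896167] × [0.192032] = 0.00172092
Unnormalised posteriors:
  w_A·f_A = 0.12 × 0.0258987 = 0.00310785
  w_B·f_B = 0.34 × 0.00316847 = 0.00107728
  w_C·f_C = 0.54 × 0.00172092 = 0.000929299
Evidence: 0.00310785 + 0.00107728 + 0.000929299 = 0.00511443
P(Process B | x) ≈ 0.2106

0.2106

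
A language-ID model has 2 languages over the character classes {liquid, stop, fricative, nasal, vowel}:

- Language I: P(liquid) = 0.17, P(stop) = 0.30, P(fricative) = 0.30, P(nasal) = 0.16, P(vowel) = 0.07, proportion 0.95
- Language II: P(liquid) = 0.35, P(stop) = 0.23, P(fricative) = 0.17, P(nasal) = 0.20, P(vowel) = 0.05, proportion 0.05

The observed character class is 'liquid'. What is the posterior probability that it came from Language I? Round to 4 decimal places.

Apply Bayes' rule: the posterior for each component is proportional to its prior times its likelihood at x.
Evaluate each component's likelihood at the observed value:
  L_I = P(liquid | comp) = 0.17
  L_II = P(liquid | comp) = 0.35
Unnormalised posteriors:
  π_I·L_I = 0.95 × 0.17 = 0.1615
  π_II·L_II = 0.05 × 0.35 = 0.0175
Evidence: 0.1615 + 0.0175 = 0.179
P(Language I | the observation) = 0.1615 / 0.179 ≈ 0.9022

0.9022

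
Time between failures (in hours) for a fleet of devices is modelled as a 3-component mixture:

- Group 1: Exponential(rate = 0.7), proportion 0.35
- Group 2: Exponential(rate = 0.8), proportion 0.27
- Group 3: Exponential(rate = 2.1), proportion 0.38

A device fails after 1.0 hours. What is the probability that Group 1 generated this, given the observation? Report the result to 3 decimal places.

0.384

Apply Bayes' rule: the posterior for each component is proportional to its prior times its likelihood at x.
Evaluate each component's likelihood at the observed value:
  L_1 = 0.7·e^(−0.7·1.0) = 0.7·e^(−0.7000) = 0.34761
  L_2 = 0.8·e^(−0.8·1.0) = 0.8·e^(−0.8000) = 0.359463
  L_3 = 2.1·e^(−2.1·1.0) = 2.1·e^(−2.1000) = 0.257158
Weight by the priors:
  w_1·L_1 = 0.35 × 0.34761 = 0.121663
  w_2·L_2 = 0.27 × 0.359463 = 0.0970551
  w_3·L_3 = 0.38 × 0.257158 = 0.0977202
Sum: 0.121663 + 0.0970551 + 0.0977202 = 0.316439
P(Group 1 | x) = 0.121663 / 0.316439 ≈ 0.384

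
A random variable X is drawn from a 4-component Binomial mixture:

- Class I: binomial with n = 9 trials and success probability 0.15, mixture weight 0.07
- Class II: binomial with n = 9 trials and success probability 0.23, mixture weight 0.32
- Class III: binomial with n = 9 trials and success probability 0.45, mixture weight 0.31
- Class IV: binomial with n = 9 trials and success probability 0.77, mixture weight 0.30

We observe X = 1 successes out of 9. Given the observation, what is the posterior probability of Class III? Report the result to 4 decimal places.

0.0890

P(component k | x) = w_k·f_k(x) / marginal(x), where marginal(x) = Σ_j w_j·f_j(x).
Component likelihoods at x = 1 successes out of 9:
  p_I = C(9,1)·0.15^1·0.85^8 = 9·0.15·0.272491 = 0.367862
  p_II = C(9,1)·0.23^1·0.77^8 = 9·0.23·0.123574 = 0.255797
  p_III = C(9,1)·0.45^1·0.55^8 = 9·0.45·0.00837339 = 0.0339122
  p_IV = C(9,1)·0.77^1·0.23^8 = 9·0.77·7.8311e-06 = 5.42695e-05
Prior × likelihood for each component:
  w_I·p_I = 0.07 × 0.367862 = 0.0257504
  w_II·p_II = 0.32 × 0.255797 = 0.0818552
  w_III·p_III = 0.31 × 0.0339122 = 0.0105128
  w_IV·p_IV = 0.30 × 5.42695e-05 = 1.62809e-05
Marginal: 0.0257504 + 0.0818552 + 0.0105128 + 1.62809e-05 = 0.118135
So the posterior for Class III is 0.0105128 / 0.118135 ≈ 0.0890.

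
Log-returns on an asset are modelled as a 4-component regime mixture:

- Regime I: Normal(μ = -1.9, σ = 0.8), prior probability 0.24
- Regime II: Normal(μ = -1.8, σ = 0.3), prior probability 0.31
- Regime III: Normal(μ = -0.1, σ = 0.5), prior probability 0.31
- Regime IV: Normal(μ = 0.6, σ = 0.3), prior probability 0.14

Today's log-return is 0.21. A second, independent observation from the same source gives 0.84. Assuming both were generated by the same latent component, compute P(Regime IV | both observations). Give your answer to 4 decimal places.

Posterior ∝ prior × likelihood, so P(k | x) ∝ w_k f_k(x); normalise over all components.
Since both observations come from the same component, the likelihood for component k is f_k(x₁)·f_k(x₂).
  L_I = [(1/(0.8·√(2π)))·exp(−(0.21−-1.9)²/(2·0.8²)) = 0.498678·exp(-3.47820) = 0.0153906] × [0.00141432] = 2.17672e-05
  L_II = [(1/(0.3·√(2π)))·exp(−(0.21−-1.8)²/(2·0.3²)) = 1.329808·exp(-22.44500) = 2.37711e-10] × [2.03192e-17] = 4.83009e-27
  L_III = [(1/(0.5·√(2π)))·exp(−(0.21−-0.1)²/(2·0.5²)) = 0.797885·exp(-0.19220) = 0.658368] × [0.136287] = 0.0897271
  L_IV = [(1/(0.3·√(2π)))·exp(−(0.21−0.6)²/(2·0.3²)) = 1.329808·exp(-0.84500) = 0.571229] × [0.965639] = 0.5516
Prior × likelihood for each component:
  w_I·L_I = 0.24 × 2.17672e-05 = 5.22413e-06
  w_II·L_II = 0.31 × 4.83009e-27 = 1.49733e-27
  w_III·L_III = 0.31 × 0.0897271 = 0.0278154
  w_IV·L_IV = 0.14 × 0.5516 = 0.0772241
Sum: 5.22413e-06 + 1.49733e-27 + 0.0278154 + 0.0772241 = 0.105045
P(Regime IV | x₁,x₂) = 0.0772241 / 0.105045 ≈ 0.7352

0.7352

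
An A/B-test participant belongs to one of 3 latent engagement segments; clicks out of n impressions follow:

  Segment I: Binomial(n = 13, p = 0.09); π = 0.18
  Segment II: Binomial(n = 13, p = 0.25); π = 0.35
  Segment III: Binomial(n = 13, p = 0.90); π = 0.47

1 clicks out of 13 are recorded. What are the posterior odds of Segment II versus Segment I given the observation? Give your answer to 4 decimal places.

0.5306

The posterior odds equal the prior odds times the likelihood ratio: (w_i/w_j)·(f_i(x)/f_j(x)).
Binomial probabilities:
  f_I = C(13,1)·0.09^1·0.91^12 = 13·0.09·0.322475 = 0.377296
  f_II = C(13,1)·0.25^1·0.75^12 = 13·0.25·0.0316764 = 0.102948
  f_III = C(13,1)·0.90^1·0.10^12 = 13·0.9·1e-12 = 1.17e-11
Odds = (0.35/0.18) × (0.102948/0.377296) = 1.94444 × 0.272858 ≈ 0.5306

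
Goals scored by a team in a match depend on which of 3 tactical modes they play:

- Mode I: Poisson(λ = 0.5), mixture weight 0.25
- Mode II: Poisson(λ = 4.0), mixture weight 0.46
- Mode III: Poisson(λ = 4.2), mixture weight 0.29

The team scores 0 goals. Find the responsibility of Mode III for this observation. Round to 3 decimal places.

0.026

By Bayes' theorem, P(k | x) = π_k f_k(x) / Σ_j π_j f_j(x).
Component likelihoods at x = 0 goals:
  p_I = e^(−0.5)·0.5^0/0! = 0.606531
  p_II = e^(−4.0)·4.0^0/0! = 0.0183156
  p_III = e^(−4.2)·4.2^0/0! = 0.0149956
Multiply by the mixture weights:
  π_I·p_I = 0.25 × 0.606531 = 0.151633
  π_II·p_II = 0.46 × 0.0183156 = 0.00842519
  π_III·p_III = 0.29 × 0.0149956 = 0.00434872
Evidence: 0.151633 + 0.00842519 + 0.00434872 = 0.164407
Responsibility of Mode III: 0.00434872 / 0.164407 ≈ 0.026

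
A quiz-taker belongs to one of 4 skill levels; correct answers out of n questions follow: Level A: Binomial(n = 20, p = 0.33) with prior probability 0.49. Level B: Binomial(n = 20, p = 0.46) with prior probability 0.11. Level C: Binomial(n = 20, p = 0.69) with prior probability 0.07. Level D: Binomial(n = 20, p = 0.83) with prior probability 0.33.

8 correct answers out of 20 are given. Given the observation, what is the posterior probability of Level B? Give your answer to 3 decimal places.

0.193

The responsibility of component k is π_k f_k(x) divided by Σ_j π_j f_j(x).
Component likelihoods at x = 8 correct answers out of 20:
  L_A = C(20,8)·0.33^8·0.67^12 = 125970·0.000140641·0.00818272 = 0.144969
  L_B = C(20,8)·0.46^8·0.54^12 = 125970·0.00200476·0.000614788 = 0.155258
  L_C = C(20,8)·0.69^8·0.31^12 = 125970·0.0513798·7.87663e-07 = 0.005098
  L_D = C(20,8)·0.83^8·0.17^12 = 125970·0.225229·5.82622e-10 = 1.65302e-05
Multiply by the mixture weights:
  π_A·L_A = 0.49 × 0.144969 = 0.071035
  π_B·L_B = 0.11 × 0.155258 = 0.0170784
  π_C·L_C = 0.07 × 0.005098 = 0.00035686
  π_D·L_D = 0.33 × 1.65302e-05 = 5.45498e-06
Denominator: 0.071035 + 0.0170784 + 0.00035686 + 5.45498e-06 = 0.0884757
P(Level B | x) = 0.0170784 / 0.0884757 ≈ 0.193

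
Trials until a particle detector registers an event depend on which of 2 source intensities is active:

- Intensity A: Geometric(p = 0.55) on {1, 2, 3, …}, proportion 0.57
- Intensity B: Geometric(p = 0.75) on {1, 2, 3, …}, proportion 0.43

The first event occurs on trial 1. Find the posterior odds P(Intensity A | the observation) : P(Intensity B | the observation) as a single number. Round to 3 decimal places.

0.972

Posterior odds = (π_i f_i(x)) / (π_j f_j(x)); the normalising sum cancels.
Geometric probabilities:
  f_A = 0.55
  f_B = 0.75
0.3135 / 0.3225 ≈ 0.972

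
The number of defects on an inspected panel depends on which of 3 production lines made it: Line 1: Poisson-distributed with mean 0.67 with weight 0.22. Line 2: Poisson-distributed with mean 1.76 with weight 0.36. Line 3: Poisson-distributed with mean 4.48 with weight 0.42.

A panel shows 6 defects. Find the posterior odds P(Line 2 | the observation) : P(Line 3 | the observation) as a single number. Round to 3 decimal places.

0.048

Only the two components matter; the odds are (π_i f_i(x)) / (π_j f_j(x)).
Evaluate each component's likelihood at the observed value:
  p_1 = e^(−0.67)·0.67^6/6! = 6.42893e-05
  p_2 = e^(−1.76)·1.76^6/6! = 0.00710207
  p_3 = e^(−4.48)·4.48^6/6! = 0.127261
Odds = (0.36/0.42) × (0.00710207/0.127261) = 0.857143 × 0.055807 ≈ 0.048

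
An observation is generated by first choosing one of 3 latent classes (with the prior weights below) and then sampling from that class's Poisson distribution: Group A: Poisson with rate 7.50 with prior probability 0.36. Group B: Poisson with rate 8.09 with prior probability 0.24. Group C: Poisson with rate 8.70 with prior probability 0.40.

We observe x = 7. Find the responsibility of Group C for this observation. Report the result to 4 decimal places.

Apply Bayes' rule: the posterior for each component is proportional to its prior times its likelihood at x.
Poisson probabilities:
  L_A = e^(−7.50)·7.50^7/7! = 0.146484
  L_B = e^(−8.09)·8.09^7/7! = 0.137964
  L_C = e^(−8.70)·8.70^7/7! = 0.124693
Unnormalised posteriors:
  π_A·L_A = 0.36 × 0.146484 = 0.0527342
  π_B·L_B = 0.24 × 0.137964 = 0.0331114
  π_C·L_C = 0.40 × 0.124693 = 0.0498772
Denominator: 0.0527342 + 0.0331114 + 0.0498772 = 0.135723
P(Group C | x) = 0.0498772 / 0.135723 ≈ 0.3675

0.3675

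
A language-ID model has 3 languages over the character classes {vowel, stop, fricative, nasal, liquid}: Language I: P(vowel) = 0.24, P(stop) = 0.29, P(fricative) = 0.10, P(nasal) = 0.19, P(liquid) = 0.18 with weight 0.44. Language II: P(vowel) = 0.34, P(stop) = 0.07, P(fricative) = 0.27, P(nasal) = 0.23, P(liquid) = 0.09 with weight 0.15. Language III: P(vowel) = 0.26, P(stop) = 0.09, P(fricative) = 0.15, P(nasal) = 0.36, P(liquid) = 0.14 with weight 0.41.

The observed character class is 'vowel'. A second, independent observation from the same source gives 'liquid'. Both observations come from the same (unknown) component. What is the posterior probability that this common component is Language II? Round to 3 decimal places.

The responsibility of component k is π_k f_k(x) divided by Σ_j π_j f_j(x).
Since both observations come from the same component, the likelihood for component k is f_k(x₁)·f_k(x₂).
  f_I = [P(vowel | comp) = 0.24] × [0.18] = 0.0432
  f_II = [P(vowel | comp) = 0.34] × [0.09] = 0.0306
  f_III = [P(vowel | comp) = 0.26] × [0.14] = 0.0364
Prior × likelihood for each component:
  π_I·f_I = 0.44 × 0.0432 = 0.019008
  π_II·f_II = 0.15 × 0.0306 = 0.00459
  π_III·f_III = 0.41 × 0.0364 = 0.014924
Evidence: 0.019008 + 0.00459 + 0.014924 = 0.038522
Responsibility of Language II: 0.00459 / 0.038522 ≈ 0.119

0.119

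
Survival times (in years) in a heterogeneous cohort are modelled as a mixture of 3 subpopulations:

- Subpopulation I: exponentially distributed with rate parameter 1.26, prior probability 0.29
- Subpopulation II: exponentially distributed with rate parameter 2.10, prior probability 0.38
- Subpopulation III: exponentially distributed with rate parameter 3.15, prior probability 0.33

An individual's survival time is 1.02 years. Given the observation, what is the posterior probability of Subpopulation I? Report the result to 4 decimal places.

0.4272

Posterior ∝ prior × likelihood, so P(k | x) ∝ π_k f_k(x); normalise over all components.
Component likelihoods at x = 1.02 years:
  p_I = 1.26·e^(−1.26·1.02) = 1.26·e^(−1.2852) = 0.34851
  p_II = 2.10·e^(−2.10·1.02) = 2.10·e^(−2.1420) = 0.246582
  p_III = 3.15·e^(−3.15·1.02) = 3.15·e^(−3.2130) = 0.126743
Weight by the priors:
  π_I·p_I = 0.29 × 0.34851 = 0.101068
  π_II·p_II = 0.38 × 0.246582 = 0.093701
  π_III·p_III = 0.33 × 0.126743 = 0.041825
Marginal: 0.101068 + 0.093701 + 0.041825 = 0.236594
So the posterior for Subpopulation I is 0.101068 / 0.236594 ≈ 0.4272.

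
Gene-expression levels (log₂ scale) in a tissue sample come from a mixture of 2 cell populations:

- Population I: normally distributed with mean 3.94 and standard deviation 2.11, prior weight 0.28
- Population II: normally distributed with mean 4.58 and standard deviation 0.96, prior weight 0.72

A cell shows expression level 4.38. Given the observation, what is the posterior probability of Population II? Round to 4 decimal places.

The responsibility of component k is π_k f_k(x) divided by Σ_j π_j f_j(x).
Evaluate each component's likelihood at the observed value:
  L_I = (1/(2.11·√(2π)))·exp(−(4.38−3.94)²/(2·2.11²)) = 0.189072·exp(-0.02174) = 0.185006
  L_II = (1/(0.96·√(2π)))·exp(−(4.38−4.58)²/(2·0.96²)) = 0.415565·exp(-0.02170) = 0.406644
Unnormalised posteriors:
  π_I·L_I = 0.28 × 0.185006 = 0.0518016
  π_II·L_II = 0.72 × 0.406644 = 0.292783
Marginal: 0.0518016 + 0.292783 = 0.344585
P(Population II | 4.38) ≈ 0.8497

0.8497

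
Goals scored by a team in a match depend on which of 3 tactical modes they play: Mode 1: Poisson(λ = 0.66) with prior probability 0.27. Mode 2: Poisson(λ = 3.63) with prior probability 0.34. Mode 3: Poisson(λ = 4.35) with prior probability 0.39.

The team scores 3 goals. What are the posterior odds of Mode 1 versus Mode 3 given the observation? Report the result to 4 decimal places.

0.0968

Since P(k|x) ∝ π_k f_k(x), the posterior odds are π_i f_i(x) / (π_j f_j(x)).
Poisson probabilities:
  f_1 = e^(−0.66)·0.66^3/3! = 0.0247654
  f_2 = e^(−3.63)·3.63^3/3! = 0.211388
  f_3 = e^(−4.35)·4.35^3/3! = 0.177066
Odds = (0.27/0.39) × (0.0247654/0.177066) = 0.692308 × 0.139866 ≈ 0.0968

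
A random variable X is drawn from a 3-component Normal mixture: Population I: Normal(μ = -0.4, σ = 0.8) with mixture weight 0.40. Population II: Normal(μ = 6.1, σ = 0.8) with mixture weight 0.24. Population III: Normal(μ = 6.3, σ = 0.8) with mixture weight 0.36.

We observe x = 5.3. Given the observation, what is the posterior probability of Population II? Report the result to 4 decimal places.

0.4690

By Bayes' theorem, P(k | x) = π_k f_k(x) / Σ_j π_j f_j(x).
Evaluate each component's likelihood at the observed value:
  f_I = (1/(0.8·√(2π)))·exp(−(5.3−-0.4)²/(2·0.8²)) = 0.498678·exp(-25.38281) = 4.72286e-12
  f_II = (1/(0.8·√(2π)))·exp(−(5.3−6.1)²/(2·0.8²)) = 0.498678·exp(-0.50000) = 0.302463
  f_III = (1/(0.8·√(2π)))·exp(−(5.3−6.3)²/(2·0.8²)) = 0.498678·exp(-0.78125) = 0.228311
Prior × likelihood for each component:
  π_I·f_I = 0.40 × 4.72286e-12 = 1.88914e-12
  π_II·f_II = 0.24 × 0.302463 = 0.0725912
  π_III·f_III = 0.36 × 0.228311 = 0.0821921
Normaliser: 1.88914e-12 + 0.0725912 + 0.0821921 = 0.154783
Responsibility of Population II: 0.0725912 / 0.154783 ≈ 0.4690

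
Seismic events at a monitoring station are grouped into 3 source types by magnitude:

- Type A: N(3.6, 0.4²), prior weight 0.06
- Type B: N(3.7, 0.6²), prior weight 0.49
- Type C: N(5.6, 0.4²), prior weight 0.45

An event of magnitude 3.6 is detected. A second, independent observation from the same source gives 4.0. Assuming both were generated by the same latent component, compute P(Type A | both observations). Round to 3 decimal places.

By Bayes' theorem, P(k | x) = π_k f_k(x) / Σ_j π_j f_j(x).
Since both observations come from the same component, the likelihood for component k is f_k(x₁)·f_k(x₂).
  p_A = [(1/(0.4·√(2π)))·exp(−(3.6−3.6)²/(2·0.4²)) = 0.997356·exp(-0.00000) = 0.997356] × [0.604927] = 0.603327
  p_B = [(1/(0.6·√(2π)))·exp(−(3.6−3.7)²/(2·0.6²)) = 0.664904·exp(-0.01389) = 0.655733] × [0.586776] = 0.384768
  p_C = [(1/(0.4·√(2π)))·exp(−(3.6−5.6)²/(2·0.4²)) = 0.997356·exp(-12.50000) = 3.7168e-06] × [0.000334576] = 1.24355e-09
Weight by the priors:
  π_A·p_A = 0.06 × 0.603327 = 0.0361996
  π_B·p_B = 0.49 × 0.384768 = 0.188536
  π_C·p_C = 0.45 × 1.24355e-09 = 5.59598e-10
Denominator: 0.0361996 + 0.188536 + 5.59598e-10 = 0.224736
P(Type A | x) = 0.0361996 / 0.224736 ≈ 0.161

0.161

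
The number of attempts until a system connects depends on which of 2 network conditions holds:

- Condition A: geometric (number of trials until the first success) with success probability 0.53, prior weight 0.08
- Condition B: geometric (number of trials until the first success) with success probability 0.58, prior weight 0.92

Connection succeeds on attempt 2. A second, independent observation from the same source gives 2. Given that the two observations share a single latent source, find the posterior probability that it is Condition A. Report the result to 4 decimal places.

The responsibility of component k is P(Z=k) f_k(x) divided by Σ_j P(Z=j) f_j(x).
Since both observations come from the same component, the likelihood for component k is f_k(x₁)·f_k(x₂).
  p_A = [0.53·(1−0.53)^1 = 0.53·0.47 = 0.2491] × [0.2491] = 0.0620508
  p_B = [0.58·(1−0.58)^1 = 0.58·0.42 = 0.2436] × [0.2436] = 0.059341
Prior × likelihood for each component:
  P(Z=A)·p_A = 0.08 × 0.0620508 = 0.00496406
  P(Z=B)·p_B = 0.92 × 0.059341 = 0.0545937
Normaliser: 0.00496406 + 0.0545937 = 0.0595577
P(Condition A | x) ≈ 0.0833

0.0833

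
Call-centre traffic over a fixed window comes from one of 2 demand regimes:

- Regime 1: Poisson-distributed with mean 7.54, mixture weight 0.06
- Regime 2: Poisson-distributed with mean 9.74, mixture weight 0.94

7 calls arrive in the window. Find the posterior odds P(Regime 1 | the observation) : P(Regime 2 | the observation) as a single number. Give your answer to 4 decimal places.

0.0960

Posterior odds = (w_i f_i(x)) / (w_j f_j(x)); the normalising sum cancels.
Poisson probabilities:
  p_1 = e^(−7.54)·7.54^7/7! = 0.146079
  p_2 = e^(−9.74)·9.74^7/7! = 0.0971525
Odds = (0.06/0.94) × (0.146079/0.0971525) = 0.0638298 × 1.50361 ≈ 0.0960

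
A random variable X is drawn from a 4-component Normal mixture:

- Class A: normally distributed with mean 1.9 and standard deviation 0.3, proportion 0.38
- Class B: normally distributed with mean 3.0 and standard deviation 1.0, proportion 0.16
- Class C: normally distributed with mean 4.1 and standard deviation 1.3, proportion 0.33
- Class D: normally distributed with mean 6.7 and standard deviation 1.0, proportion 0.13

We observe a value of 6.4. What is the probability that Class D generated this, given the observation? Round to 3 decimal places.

0.699

P(component k | x) = π_k·f_k(x) / marginal(x), where marginal(x) = Σ_j π_j·f_j(x).
Normal densities:
  f_A = 1.84357e-49
  f_B = 0.00123222
  f_C = 0.064159
  f_D = 0.381388
Multiply by the mixture weights:
  π_A·f_A = 0.38 × 1.84357e-49 = 7.00557e-50
  π_B·f_B = 0.16 × 0.00123222 = 0.000197155
  π_C·f_C = 0.33 × 0.064159 = 0.0211725
  π_D·f_D = 0.13 × 0.381388 = 0.0495804
Normaliser: 7.00557e-50 + 0.000197155 + 0.0211725 + 0.0495804 = 0.07095
So the posterior for Class D is 0.0495804 / 0.07095 ≈ 0.699.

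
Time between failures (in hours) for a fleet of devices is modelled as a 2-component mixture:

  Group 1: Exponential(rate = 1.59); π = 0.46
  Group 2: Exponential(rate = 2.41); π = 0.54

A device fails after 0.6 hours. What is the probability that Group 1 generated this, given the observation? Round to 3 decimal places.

Posterior ∝ prior × likelihood, so P(k | x) ∝ P(Z=k) f_k(x); normalise over all components.
Component likelihoods at x = 0.6 hours:
  L_1 = 0.612463
  L_2 = 0.56758
Unnormalised posteriors:
  P(Z=1)·L_1 = 0.46 × 0.612463 = 0.281733
  P(Z=2)·L_2 = 0.54 × 0.56758 = 0.306493
Normaliser: 0.281733 + 0.306493 = 0.588226
Responsibility of Group 1: 0.281733 / 0.588226 ≈ 0.479

0.479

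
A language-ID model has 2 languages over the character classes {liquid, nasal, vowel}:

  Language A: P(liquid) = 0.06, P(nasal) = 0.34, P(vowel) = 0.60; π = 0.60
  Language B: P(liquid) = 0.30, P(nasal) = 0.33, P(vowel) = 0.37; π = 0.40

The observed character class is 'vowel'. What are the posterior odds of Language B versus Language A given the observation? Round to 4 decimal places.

The posterior odds equal the prior odds times the likelihood ratio: (w_i/w_j)·(f_i(x)/f_j(x)).
Evaluate each component's likelihood at the observed value:
  p_A = P(vowel | comp) = 0.60
  p_B = P(vowel | comp) = 0.37
0.148 / 0.36 ≈ 0.4111

0.4111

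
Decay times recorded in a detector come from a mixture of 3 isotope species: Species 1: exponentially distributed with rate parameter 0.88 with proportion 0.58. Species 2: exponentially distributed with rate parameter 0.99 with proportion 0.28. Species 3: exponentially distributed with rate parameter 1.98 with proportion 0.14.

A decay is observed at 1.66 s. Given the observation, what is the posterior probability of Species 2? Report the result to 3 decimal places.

0.294

By Bayes' theorem, P(k | x) = w_k f_k(x) / Σ_j w_j f_j(x).
Component likelihoods at x = 1.66 s:
  f_1 = 0.204204
  f_2 = 0.191388
  f_3 = 0.073999
Prior × likelihood for each component:
  w_1·f_1 = 0.58 × 0.204204 = 0.118439
  w_2·f_2 = 0.28 × 0.191388 = 0.0535888
  w_3·f_3 = 0.14 × 0.073999 = 0.0103599
Sum: 0.118439 + 0.0535888 + 0.0103599 = 0.182387
So the posterior for Species 2 is 0.0535888 / 0.182387 ≈ 0.294.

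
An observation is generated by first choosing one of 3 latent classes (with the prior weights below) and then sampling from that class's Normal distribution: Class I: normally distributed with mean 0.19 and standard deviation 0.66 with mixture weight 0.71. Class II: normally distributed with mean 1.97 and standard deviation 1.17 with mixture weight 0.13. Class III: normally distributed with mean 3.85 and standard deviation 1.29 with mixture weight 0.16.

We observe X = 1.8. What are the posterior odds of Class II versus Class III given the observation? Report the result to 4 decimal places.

Posterior odds = (π_i f_i(x)) / (π_j f_j(x)); the normalising sum cancels.
Component likelihoods at x = 1.8:
  f_I = (1/(0.66·√(2π)))·exp(−(1.8−0.19)²/(2·0.66²)) = 0.604458·exp(-2.97532) = 0.0308461
  f_II = (1/(1.17·√(2π)))·exp(−(1.8−1.97)²/(2·1.17²)) = 0.340976·exp(-0.01056) = 0.337396
  f_III = (1/(1.29·√(2π)))·exp(−(1.8−3.85)²/(2·1.29²)) = 0.309258·exp(-1.26269) = 0.0874861
0.0438615 / 0.0139978 ≈ 3.1335

3.1335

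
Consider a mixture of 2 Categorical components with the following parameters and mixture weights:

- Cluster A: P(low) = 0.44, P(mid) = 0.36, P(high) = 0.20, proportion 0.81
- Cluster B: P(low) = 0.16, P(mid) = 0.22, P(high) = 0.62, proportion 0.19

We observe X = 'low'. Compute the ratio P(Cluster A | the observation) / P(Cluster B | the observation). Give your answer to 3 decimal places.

11.724

Posterior odds = (π_i f_i(x)) / (π_j f_j(x)); the normalising sum cancels.
Categorical probabilities:
  f_A = P(low | comp) = 0.44
  f_B = P(low | comp) = 0.16
Posterior odds = (π_A·f_A) / (π_B·f_B) = (0.81·0.44) / (0.19·0.16) = 0.3564 / 0.0304 ≈ 11.724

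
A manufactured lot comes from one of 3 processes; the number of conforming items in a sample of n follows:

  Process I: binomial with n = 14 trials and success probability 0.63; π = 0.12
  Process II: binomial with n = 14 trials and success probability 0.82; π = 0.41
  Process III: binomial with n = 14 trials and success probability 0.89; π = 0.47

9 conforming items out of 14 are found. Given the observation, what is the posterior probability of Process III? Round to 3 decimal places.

P(component k | x) = π_k·f_k(x) / marginal(x), where marginal(x) = Σ_j π_j·f_j(x).
Component likelihoods at x = 9 conforming items out of 14:
  f_I = 0.217039
  f_II = 0.0634091
  f_III = 0.0112963
Multiply by the mixture weights:
  π_I·f_I = 0.12 × 0.217039 = 0.0260447
  π_II·f_II = 0.41 × 0.0634091 = 0.0259977
  π_III·f_III = 0.47 × 0.0112963 = 0.00530928
Denominator: 0.0260447 + 0.0259977 + 0.00530928 = 0.0573517
P(Process III | the observation) ≈ 0.093

0.093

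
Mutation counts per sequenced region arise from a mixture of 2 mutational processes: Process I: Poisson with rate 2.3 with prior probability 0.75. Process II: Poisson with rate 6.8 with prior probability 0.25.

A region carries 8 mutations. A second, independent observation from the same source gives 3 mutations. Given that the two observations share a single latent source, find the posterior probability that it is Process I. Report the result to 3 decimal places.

Apply Bayes' rule: the posterior for each component is proportional to its prior times its likelihood at x.
Since both observations come from the same component, the likelihood for component k is f_k(x₁)·f_k(x₂).
  f_I = [e^(−2.3)·2.3^8/8! = 0.00194726] × [0.203308] = 0.000395895
  f_II = [e^(−6.8)·6.8^8/8! = 0.126284] × [0.0583678] = 0.00737091
Weight by the priors:
  w_I·f_I = 0.75 × 0.000395895 = 0.000296921
  w_II·f_II = 0.25 × 0.00737091 = 0.00184273
Marginal: 0.000296921 + 0.00184273 = 0.00213965
P(Process I | x₁,x₂) = 0.000296921 / 0.00213965 ≈ 0.139

0.139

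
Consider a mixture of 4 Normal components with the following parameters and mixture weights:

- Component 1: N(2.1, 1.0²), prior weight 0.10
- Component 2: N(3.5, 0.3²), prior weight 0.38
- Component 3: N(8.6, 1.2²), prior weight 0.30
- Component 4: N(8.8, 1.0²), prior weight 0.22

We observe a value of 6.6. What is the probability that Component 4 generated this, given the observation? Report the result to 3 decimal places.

By Bayes' theorem, P(k | x) = P(Z=k) f_k(x) / Σ_j P(Z=j) f_j(x).
Component likelihoods at x = 6.6:
  p_1 = (1/(1.0·√(2π)))·exp(−(6.6−2.1)²/(2·1.0²)) = 0.398942·exp(-10.12500) = 1.59837e-05
  p_2 = (1/(0.3·√(2π)))·exp(−(6.6−3.5)²/(2·0.3²)) = 1.329808·exp(-53.38889) = 8.65544e-24
  p_3 = (1/(1.2·√(2π)))·exp(−(6.6−8.6)²/(2·1.2²)) = 0.332452·exp(-1.38889) = 0.0828976
  p_4 = (1/(1.0·√(2π)))·exp(−(6.6−8.8)²/(2·1.0²)) = 0.398942·exp(-2.42000) = 0.0354746
Multiply by the mixture weights:
  P(Z=1)·p_1 = 0.10 × 1.59837e-05 = 1.59837e-06
  P(Z=2)·p_2 = 0.38 × 8.65544e-24 = 3.28907e-24
  P(Z=3)·p_3 = 0.30 × 0.0828976 = 0.0248693
  P(Z=4)·p_4 = 0.22 × 0.0354746 = 0.00780441
Normaliser: 1.59837e-06 + 3.28907e-24 + 0.0248693 + 0.00780441 = 0.0326753
P(Component 4 | the observation) = 0.00780441 / 0.0326753 ≈ 0.239

0.239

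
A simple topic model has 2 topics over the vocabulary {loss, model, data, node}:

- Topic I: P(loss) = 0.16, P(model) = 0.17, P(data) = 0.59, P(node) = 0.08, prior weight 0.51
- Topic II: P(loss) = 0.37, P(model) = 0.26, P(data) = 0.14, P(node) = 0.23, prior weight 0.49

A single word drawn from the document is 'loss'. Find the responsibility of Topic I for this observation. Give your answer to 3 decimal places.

0.310

Apply Bayes' rule: the posterior for each component is proportional to its prior times its likelihood at x.
Component likelihoods at x = 'loss':
  f_I = P(loss | comp) = 0.16
  f_II = P(loss | comp) = 0.37
Weight by the priors:
  π_I·f_I = 0.51 × 0.16 = 0.0816
  π_II·f_II = 0.49 × 0.37 = 0.1813
Denominator: 0.0816 + 0.1813 = 0.2629
Responsibility of Topic I: 0.0816 / 0.2629 ≈ 0.310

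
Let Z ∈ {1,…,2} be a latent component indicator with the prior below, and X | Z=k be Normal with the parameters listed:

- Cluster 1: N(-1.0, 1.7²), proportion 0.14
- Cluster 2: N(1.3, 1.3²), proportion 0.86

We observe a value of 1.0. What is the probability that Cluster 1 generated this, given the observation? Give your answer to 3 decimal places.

0.060

The responsibility of component k is π_k f_k(x) divided by Σ_j π_j f_j(x).
Component likelihoods at x = 1.0:
  f_1 = 0.117466
  f_2 = 0.298815
Weight by the priors:
  π_1·f_1 = 0.14 × 0.117466 = 0.0164452
  π_2·f_2 = 0.86 × 0.298815 = 0.256981
Marginal: 0.0164452 + 0.256981 = 0.273426
P(Cluster 1 | 1.0) ≈ 0.060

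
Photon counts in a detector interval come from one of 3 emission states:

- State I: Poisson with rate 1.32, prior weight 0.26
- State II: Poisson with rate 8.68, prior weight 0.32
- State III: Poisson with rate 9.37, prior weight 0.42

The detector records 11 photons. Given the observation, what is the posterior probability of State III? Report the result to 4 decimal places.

0.6043

Posterior ∝ prior × likelihood, so P(k | x) ∝ w_k f_k(x); normalise over all components.
Poisson probabilities:
  f_I = e^(−1.32)·1.32^11/11! = 1.41869e-07
  f_II = e^(−8.68)·8.68^11/11! = 0.0897192
  f_III = e^(−9.37)·9.37^11/11! = 0.104386
Prior × likelihood for each component:
  w_I·f_I = 0.26 × 1.41869e-07 = 3.68861e-08
  w_II·f_II = 0.32 × 0.0897192 = 0.0287101
  w_III·f_III = 0.42 × 0.104386 = 0.0438419
Sum: 3.68861e-08 + 0.0287101 + 0.0438419 = 0.0725521
P(State III | the observation) ≈ 0.6043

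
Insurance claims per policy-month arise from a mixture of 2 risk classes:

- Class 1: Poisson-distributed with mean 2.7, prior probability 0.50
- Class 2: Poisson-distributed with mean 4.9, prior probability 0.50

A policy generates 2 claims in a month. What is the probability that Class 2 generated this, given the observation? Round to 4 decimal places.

0.2674

The responsibility of component k is P(Z=k) f_k(x) divided by Σ_j P(Z=j) f_j(x).
Evaluate each component's likelihood at the observed value:
  L_1 = e^(−2.7)·2.7^2/2! = 0.244964
  L_2 = e^(−4.9)·4.9^2/2! = 0.0893962
Multiply by the mixture weights:
  P(Z=1)·L_1 = 0.50 × 0.244964 = 0.122482
  P(Z=2)·L_2 = 0.50 × 0.0893962 = 0.0446981
Normaliser: 0.122482 + 0.0446981 = 0.16718
P(Class 2 | x) = 0.0446981 / 0.16718 ≈ 0.2674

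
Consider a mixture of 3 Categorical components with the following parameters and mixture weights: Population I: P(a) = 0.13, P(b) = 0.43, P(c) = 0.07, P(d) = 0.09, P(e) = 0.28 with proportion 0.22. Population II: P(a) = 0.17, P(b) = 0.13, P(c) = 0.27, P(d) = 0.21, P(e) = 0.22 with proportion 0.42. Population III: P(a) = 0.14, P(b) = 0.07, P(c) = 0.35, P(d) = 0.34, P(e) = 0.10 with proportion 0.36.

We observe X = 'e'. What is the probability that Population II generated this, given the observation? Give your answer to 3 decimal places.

0.486

Posterior ∝ prior × likelihood, so P(k | x) ∝ π_k f_k(x); normalise over all components.
Evaluate each component's likelihood at the observed value:
  L_I = 0.28
  L_II = 0.22
  L_III = 0.1
Unnormalised posteriors:
  π_I·L_I = 0.22 × 0.28 = 0.0616
  π_II·L_II = 0.42 × 0.22 = 0.0924
  π_III·L_III = 0.36 × 0.1 = 0.036
Sum: 0.0616 + 0.0924 + 0.036 = 0.19
P(Population II | x) = 0.0924 / 0.19 ≈ 0.486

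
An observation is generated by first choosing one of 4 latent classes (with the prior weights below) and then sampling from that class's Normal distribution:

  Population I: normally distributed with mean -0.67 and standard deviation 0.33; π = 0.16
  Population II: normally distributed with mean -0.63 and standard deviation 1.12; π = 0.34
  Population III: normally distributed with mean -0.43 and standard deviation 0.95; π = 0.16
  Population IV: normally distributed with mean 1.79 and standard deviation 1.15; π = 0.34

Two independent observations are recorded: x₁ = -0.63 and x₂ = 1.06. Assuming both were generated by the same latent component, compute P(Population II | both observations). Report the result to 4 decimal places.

0.5410

P(component k | x) = P(Z=k)·f_k(x) / marginal(x), where marginal(x) = Σ_j P(Z=j)·f_j(x).
Since both observations come from the same component, the likelihood for component k is f_k(x₁)·f_k(x₂).
  f_I = [(1/(0.33·√(2π)))·exp(−(-0.63−-0.67)²/(2·0.33²)) = 1.208916·exp(-0.00735) = 1.20007] × [1.30177e-06] = 1.56222e-06
  f_II = [(1/(1.12·√(2π)))·exp(−(-0.63−-0.63)²/(2·1.12²)) = 0.356198·exp(-0.00000) = 0.356198] × [0.114098] = 0.0406414
  f_III = [(1/(0.95·√(2π)))·exp(−(-0.63−-0.43)²/(2·0.95²)) = 0.419939·exp(-0.02216) = 0.410735] × [0.122749] = 0.0504172
  f_IV = [(1/(1.15·√(2π)))·exp(−(-0.63−1.79)²/(2·1.15²)) = 0.346906·exp(-2.21414) = 0.0378986] × [0.283604] = 0.0107482
Weight by the priors:
  P(Z=I)·f_I = 0.16 × 1.56222e-06 = 2.49955e-07
  P(Z=II)·f_II = 0.34 × 0.0406414 = 0.0138181
  P(Z=III)·f_III = 0.16 × 0.0504172 = 0.00806675
  P(Z=IV)·f_IV = 0.34 × 0.0107482 = 0.00365439
Marginal: 2.49955e-07 + 0.0138181 + 0.00806675 + 0.00365439 = 0.0255395
P(Population II | x₁, x₂) = 0.0138181 / 0.0255395 ≈ 0.5410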